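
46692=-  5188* (-9 )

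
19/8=19/8 = 2.38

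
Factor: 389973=3^1*61^1*2131^1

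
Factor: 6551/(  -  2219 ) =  - 7^(-1)*317^( - 1 )*6551^1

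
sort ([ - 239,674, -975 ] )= [ - 975, - 239, 674]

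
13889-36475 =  - 22586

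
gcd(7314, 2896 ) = 2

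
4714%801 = 709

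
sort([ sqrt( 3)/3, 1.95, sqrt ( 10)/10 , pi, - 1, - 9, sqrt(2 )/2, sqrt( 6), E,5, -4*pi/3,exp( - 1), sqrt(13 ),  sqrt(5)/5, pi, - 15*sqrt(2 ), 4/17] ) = [ - 15 *sqrt(2),-9, - 4*pi/3,-1 , 4/17,sqrt(10)/10 , exp( - 1),sqrt( 5)/5,sqrt( 3) /3,sqrt( 2) /2,1.95, sqrt(6), E, pi, pi,sqrt( 13), 5]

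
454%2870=454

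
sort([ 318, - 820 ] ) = [ - 820,318]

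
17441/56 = 311 + 25/56 = 311.45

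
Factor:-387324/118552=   -  477/146 = -  2^(-1 )*3^2*53^1*73^(-1 )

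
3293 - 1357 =1936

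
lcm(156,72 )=936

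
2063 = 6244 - 4181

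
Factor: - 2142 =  - 2^1 * 3^2*7^1*17^1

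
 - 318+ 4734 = 4416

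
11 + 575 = 586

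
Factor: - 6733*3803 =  - 3803^1*6733^1 = -  25605599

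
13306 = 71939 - 58633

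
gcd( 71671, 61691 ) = 1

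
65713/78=842 + 37/78 = 842.47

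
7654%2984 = 1686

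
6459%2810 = 839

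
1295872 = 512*2531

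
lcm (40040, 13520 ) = 1041040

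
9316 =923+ 8393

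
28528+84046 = 112574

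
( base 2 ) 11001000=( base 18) b2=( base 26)7i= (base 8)310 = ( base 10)200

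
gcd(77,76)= 1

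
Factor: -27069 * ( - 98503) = 3^1 * 7^1*137^1*719^1*1289^1 = 2666377707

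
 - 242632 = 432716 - 675348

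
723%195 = 138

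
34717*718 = 24926806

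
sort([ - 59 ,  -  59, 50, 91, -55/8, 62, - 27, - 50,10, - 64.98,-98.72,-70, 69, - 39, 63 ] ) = [ - 98.72, - 70, - 64.98, - 59, - 59, - 50, - 39, - 27, - 55/8 , 10, 50, 62,63,  69, 91]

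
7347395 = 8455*869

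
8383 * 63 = 528129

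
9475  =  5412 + 4063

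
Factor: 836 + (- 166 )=2^1*5^1*67^1 = 670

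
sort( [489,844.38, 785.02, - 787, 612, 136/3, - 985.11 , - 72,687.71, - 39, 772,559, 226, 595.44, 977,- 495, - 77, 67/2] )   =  [ - 985.11, - 787,  -  495, - 77,-72, - 39, 67/2, 136/3,  226, 489 , 559, 595.44, 612, 687.71, 772, 785.02,844.38, 977]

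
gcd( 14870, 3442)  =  2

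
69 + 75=144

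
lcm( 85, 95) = 1615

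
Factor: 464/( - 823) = -2^4*29^1*823^(-1 )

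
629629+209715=839344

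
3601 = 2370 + 1231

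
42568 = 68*626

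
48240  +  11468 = 59708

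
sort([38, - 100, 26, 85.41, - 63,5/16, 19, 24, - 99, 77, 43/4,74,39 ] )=[-100, - 99, - 63,  5/16, 43/4,19,24,26 , 38, 39, 74, 77, 85.41] 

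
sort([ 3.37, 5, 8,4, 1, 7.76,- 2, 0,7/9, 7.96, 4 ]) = [ - 2,0, 7/9, 1, 3.37, 4, 4, 5, 7.76,7.96,  8 ]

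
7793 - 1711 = 6082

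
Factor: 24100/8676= 3^( - 2)*5^2 =25/9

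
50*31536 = 1576800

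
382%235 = 147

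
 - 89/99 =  - 89/99 = -  0.90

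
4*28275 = 113100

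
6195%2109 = 1977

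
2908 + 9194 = 12102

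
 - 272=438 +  - 710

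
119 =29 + 90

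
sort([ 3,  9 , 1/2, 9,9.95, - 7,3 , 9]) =[-7,1/2,3,3,9,9, 9,9.95 ] 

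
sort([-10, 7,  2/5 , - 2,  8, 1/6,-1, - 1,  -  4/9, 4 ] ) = [-10, - 2,- 1,-1, - 4/9,1/6,2/5, 4,7, 8 ] 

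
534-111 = 423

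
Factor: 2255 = 5^1*11^1*41^1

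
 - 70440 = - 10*7044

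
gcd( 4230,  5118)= 6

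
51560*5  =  257800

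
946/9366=473/4683 = 0.10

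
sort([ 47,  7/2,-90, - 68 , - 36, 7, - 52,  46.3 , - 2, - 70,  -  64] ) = [ - 90,- 70,-68,  -  64, - 52,-36,  -  2,7/2,7,46.3,47] 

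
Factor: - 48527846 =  - 2^1*29^1*41^1*20407^1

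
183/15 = 12 + 1/5 = 12.20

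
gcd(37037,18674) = 1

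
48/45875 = 48/45875 = 0.00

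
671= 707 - 36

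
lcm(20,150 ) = 300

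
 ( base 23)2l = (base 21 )34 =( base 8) 103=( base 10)67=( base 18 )3D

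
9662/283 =9662/283=34.14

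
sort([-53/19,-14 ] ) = [ - 14,-53/19 ] 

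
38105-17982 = 20123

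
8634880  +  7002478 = 15637358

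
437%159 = 119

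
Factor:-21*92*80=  -2^6*3^1*5^1*7^1*23^1 = - 154560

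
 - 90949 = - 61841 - 29108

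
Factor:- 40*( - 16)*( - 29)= - 2^7*5^1*29^1 = - 18560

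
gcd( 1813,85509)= 1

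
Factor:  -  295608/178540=  -  654/395 = -  2^1  *3^1*5^(- 1) * 79^( - 1) * 109^1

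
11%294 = 11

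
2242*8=17936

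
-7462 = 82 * ( -91)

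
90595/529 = 171 + 136/529 = 171.26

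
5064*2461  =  12462504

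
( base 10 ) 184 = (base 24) 7g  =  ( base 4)2320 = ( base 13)112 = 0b10111000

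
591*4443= 2625813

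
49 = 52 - 3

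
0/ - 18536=0/1  =  - 0.00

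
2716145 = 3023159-307014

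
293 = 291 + 2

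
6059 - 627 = 5432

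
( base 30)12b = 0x3cb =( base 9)1288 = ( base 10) 971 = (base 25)1dl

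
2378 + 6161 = 8539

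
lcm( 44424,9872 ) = 88848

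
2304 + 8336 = 10640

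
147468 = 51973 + 95495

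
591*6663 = 3937833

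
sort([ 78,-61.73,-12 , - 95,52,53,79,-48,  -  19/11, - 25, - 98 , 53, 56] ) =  [ - 98, - 95, -61.73, - 48,-25  ,-12, - 19/11, 52,53,53,56 , 78,79 ]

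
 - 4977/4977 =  - 1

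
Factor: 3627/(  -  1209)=- 3 = - 3^1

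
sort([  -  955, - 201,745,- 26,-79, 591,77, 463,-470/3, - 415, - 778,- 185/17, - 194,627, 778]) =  [ - 955, - 778, - 415, - 201, - 194, - 470/3, - 79 , - 26, - 185/17,77  ,  463, 591,627, 745,778 ] 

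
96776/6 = 16129  +  1/3=16129.33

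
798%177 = 90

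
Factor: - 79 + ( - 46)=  - 125 = -5^3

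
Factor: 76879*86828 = 6675249812 = 2^2*7^2*11^1  *  29^1*241^1 *443^1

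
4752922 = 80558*59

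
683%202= 77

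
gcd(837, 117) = 9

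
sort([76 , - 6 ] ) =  [-6, 76]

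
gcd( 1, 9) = 1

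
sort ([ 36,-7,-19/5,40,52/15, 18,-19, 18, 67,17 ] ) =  [-19, - 7, - 19/5, 52/15, 17, 18, 18,36, 40,67]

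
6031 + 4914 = 10945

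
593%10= 3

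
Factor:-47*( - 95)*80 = 357200=2^4*5^2* 19^1*47^1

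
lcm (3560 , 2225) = 17800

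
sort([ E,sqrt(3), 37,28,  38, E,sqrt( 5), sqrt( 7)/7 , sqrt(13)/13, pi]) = [ sqrt(13) /13, sqrt(7) /7, sqrt(3 ), sqrt( 5),E, E, pi,  28,37,  38 ]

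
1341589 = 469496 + 872093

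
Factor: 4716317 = 71^1*181^1*367^1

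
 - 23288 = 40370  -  63658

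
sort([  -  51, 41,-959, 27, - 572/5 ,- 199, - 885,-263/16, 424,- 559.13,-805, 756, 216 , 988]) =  [ - 959, - 885,-805,-559.13, - 199, - 572/5, - 51, -263/16, 27, 41, 216, 424,756, 988]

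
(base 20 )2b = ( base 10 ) 51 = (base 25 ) 21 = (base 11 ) 47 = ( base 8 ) 63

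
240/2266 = 120/1133 = 0.11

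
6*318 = 1908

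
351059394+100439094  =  451498488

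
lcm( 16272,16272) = 16272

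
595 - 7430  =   - 6835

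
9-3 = 6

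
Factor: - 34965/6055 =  - 3^3*37^1*173^(-1 ) = - 999/173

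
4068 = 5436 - 1368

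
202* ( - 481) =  - 97162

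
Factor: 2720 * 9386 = 25529920  =  2^6 *5^1 * 13^1*17^1*19^2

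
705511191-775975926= - 70464735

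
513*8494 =4357422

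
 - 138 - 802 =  - 940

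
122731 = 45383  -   - 77348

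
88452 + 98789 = 187241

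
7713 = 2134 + 5579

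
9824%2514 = 2282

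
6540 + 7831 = 14371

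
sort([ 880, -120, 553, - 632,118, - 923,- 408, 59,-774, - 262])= [ - 923, - 774  ,-632, - 408, - 262,-120,  59, 118, 553,880]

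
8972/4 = 2243   =  2243.00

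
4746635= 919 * 5165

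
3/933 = 1/311 =0.00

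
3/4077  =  1/1359= 0.00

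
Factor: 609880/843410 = 2^2*19^( - 1)*23^(-1)*79^1=316/437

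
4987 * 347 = 1730489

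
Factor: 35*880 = 2^4*5^2*7^1*11^1 =30800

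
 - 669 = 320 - 989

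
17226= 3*5742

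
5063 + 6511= 11574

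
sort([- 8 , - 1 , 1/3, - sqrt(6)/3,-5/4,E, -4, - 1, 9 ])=[ - 8, - 4, - 5/4 , -1, - 1, - sqrt(6)/3,1/3 , E, 9] 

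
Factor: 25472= 2^7*199^1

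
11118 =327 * 34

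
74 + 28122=28196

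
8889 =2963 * 3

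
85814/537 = 159 + 431/537  =  159.80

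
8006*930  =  7445580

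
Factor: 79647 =3^1*139^1 *191^1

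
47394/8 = 5924 + 1/4 = 5924.25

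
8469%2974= 2521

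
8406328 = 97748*86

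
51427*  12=617124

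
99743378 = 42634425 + 57108953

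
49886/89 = 49886/89 = 560.52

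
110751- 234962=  - 124211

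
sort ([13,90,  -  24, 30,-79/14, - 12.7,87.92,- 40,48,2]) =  [ - 40,-24, - 12.7,  -  79/14,2,13,30,  48, 87.92,90]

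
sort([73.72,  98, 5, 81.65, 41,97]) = [ 5, 41,73.72 , 81.65, 97,98]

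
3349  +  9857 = 13206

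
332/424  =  83/106=0.78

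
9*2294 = 20646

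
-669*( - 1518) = 1015542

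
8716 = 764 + 7952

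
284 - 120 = 164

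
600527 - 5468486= - 4867959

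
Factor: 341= 11^1 * 31^1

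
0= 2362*0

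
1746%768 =210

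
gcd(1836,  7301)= 1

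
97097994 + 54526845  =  151624839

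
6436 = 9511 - 3075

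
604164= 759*796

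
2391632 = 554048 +1837584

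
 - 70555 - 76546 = - 147101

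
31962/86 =15981/43 =371.65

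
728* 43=31304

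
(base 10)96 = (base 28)3c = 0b1100000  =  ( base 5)341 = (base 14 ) 6C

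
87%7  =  3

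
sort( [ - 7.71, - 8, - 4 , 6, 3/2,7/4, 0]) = [  -  8, - 7.71 ,-4 , 0, 3/2,7/4,6]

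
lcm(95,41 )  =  3895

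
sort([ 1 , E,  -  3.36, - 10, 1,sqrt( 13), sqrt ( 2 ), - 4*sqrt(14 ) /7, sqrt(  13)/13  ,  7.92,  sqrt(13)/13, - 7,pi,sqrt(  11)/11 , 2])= [ - 10, - 7, - 3.36, - 4*sqrt(14) /7,  sqrt ( 13 )/13, sqrt(13)/13,sqrt( 11) /11,1, 1,sqrt(2 ), 2, E  ,  pi,sqrt(13 ),7.92]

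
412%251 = 161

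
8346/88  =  94+37/44 =94.84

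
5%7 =5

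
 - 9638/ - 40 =240 + 19/20 = 240.95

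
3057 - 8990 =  - 5933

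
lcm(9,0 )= 0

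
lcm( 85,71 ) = 6035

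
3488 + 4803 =8291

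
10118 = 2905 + 7213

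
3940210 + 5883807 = 9824017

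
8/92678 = 4/46339 = 0.00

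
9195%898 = 215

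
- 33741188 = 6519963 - 40261151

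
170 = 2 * 85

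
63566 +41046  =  104612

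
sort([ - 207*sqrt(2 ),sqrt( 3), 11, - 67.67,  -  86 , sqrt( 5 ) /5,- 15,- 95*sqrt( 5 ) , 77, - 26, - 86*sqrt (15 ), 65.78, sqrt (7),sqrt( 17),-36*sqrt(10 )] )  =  [ - 86 * sqrt( 15 ),-207* sqrt ( 2),  -  95 * sqrt ( 5),-36 * sqrt( 10), - 86, - 67.67, - 26, - 15, sqrt( 5)/5,sqrt( 3), sqrt( 7), sqrt (17 ),11, 65.78, 77] 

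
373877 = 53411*7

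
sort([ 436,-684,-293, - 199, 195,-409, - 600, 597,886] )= [-684,-600,-409,-293, - 199 , 195,436,597, 886 ] 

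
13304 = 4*3326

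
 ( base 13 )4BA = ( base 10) 829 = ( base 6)3501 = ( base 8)1475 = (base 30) rj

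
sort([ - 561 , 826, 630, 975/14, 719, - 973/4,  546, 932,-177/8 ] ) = [ - 561, -973/4, - 177/8, 975/14,546, 630, 719, 826,932]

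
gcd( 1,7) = 1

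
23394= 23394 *1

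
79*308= 24332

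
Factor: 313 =313^1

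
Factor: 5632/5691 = 2^9  *3^( - 1) * 7^( - 1)*11^1 *271^( - 1 ) 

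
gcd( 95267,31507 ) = 1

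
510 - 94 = 416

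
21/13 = 1+8/13 = 1.62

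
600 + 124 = 724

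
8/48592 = 1/6074 = 0.00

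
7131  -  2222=4909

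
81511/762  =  81511/762 = 106.97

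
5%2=1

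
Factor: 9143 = 41^1*223^1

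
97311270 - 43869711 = 53441559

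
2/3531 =2/3531  =  0.00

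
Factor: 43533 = 3^2 *7^1*691^1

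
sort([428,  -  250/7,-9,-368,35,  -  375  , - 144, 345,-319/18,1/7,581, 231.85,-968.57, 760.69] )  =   [ - 968.57,-375 , - 368,-144, -250/7, - 319/18 , - 9,1/7,  35, 231.85,345,428,581,760.69 ]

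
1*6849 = 6849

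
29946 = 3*9982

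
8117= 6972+1145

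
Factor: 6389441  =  31^1*79^1*2609^1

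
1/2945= 1/2945 =0.00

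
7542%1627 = 1034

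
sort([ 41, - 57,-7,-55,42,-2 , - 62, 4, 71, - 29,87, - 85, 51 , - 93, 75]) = [ - 93,-85,-62,-57,-55, - 29, - 7, - 2, 4, 41 , 42, 51, 71, 75,87 ] 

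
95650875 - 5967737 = 89683138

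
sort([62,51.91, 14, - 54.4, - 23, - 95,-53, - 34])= [ -95, - 54.4,-53, -34, - 23,  14, 51.91,  62 ] 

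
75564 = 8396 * 9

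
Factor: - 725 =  - 5^2*29^1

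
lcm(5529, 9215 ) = 27645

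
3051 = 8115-5064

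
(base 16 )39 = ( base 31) 1q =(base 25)27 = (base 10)57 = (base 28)21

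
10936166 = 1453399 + 9482767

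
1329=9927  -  8598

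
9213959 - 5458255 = 3755704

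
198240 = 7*28320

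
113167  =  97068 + 16099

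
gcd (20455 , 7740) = 5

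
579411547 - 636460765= -57049218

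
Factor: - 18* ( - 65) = 2^1*3^2*5^1*13^1  =  1170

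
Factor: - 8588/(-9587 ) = 2^2 * 19^1*113^1*9587^( -1 ) 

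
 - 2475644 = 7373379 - 9849023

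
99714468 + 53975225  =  153689693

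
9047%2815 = 602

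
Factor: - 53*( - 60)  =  2^2  *3^1*5^1 * 53^1= 3180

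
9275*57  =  528675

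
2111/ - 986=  - 2111/986 = - 2.14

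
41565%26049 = 15516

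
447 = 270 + 177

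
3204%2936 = 268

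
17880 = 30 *596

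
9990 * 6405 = 63985950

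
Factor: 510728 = 2^3*63841^1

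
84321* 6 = 505926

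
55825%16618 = 5971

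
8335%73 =13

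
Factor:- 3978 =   -  2^1*3^2*13^1 * 17^1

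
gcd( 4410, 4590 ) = 90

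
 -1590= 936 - 2526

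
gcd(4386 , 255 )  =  51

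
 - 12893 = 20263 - 33156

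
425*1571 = 667675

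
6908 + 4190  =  11098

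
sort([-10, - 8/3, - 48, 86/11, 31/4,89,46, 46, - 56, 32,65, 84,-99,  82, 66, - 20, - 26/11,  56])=[-99, - 56, - 48, - 20, - 10,-8/3,-26/11 , 31/4, 86/11,32,46, 46,  56, 65, 66,82,84,89 ] 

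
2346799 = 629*3731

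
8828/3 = 2942+ 2/3=2942.67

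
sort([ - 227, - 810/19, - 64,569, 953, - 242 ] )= [ - 242, - 227,  -  64,  -  810/19,  569, 953]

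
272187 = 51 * 5337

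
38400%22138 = 16262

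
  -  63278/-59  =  63278/59 = 1072.51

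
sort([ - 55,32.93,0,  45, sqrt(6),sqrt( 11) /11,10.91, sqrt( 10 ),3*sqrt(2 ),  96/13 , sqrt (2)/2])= [ - 55,0, sqrt(11 )/11,sqrt(2) /2, sqrt( 6 ), sqrt(10 ), 3*sqrt( 2)  ,  96/13, 10.91, 32.93, 45 ]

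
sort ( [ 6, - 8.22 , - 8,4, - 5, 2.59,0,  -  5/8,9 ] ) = [ - 8.22, - 8, - 5, - 5/8, 0,  2.59,4, 6,9]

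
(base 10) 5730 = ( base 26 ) 8CA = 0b1011001100010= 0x1662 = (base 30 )6B0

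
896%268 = 92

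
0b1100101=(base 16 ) 65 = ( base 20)51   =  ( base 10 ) 101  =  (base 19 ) 56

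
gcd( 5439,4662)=777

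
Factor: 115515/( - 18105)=-453/71  =  - 3^1* 71^( -1)*151^1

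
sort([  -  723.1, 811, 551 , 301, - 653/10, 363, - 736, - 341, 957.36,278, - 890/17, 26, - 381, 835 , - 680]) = [ - 736,  -  723.1, - 680, - 381, - 341, - 653/10, - 890/17,26,278,  301,363,551, 811,835,957.36]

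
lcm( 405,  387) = 17415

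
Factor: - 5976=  - 2^3*3^2 *83^1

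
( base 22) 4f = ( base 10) 103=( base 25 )43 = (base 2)1100111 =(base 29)3G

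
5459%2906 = 2553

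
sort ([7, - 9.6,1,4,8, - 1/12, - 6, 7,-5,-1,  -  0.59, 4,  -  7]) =[ - 9.6, - 7, - 6, - 5, - 1,-0.59, - 1/12,  1,4 , 4, 7, 7,8 ] 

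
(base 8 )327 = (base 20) af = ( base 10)215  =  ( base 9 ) 258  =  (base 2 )11010111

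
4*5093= 20372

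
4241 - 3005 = 1236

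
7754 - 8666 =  - 912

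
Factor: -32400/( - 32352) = 675/674 = 2^( - 1)*3^3*5^2 *337^( - 1 ) 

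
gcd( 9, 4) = 1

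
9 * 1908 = 17172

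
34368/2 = 17184 = 17184.00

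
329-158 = 171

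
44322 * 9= 398898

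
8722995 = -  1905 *( - 4579)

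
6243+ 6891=13134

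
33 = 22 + 11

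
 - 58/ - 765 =58/765 = 0.08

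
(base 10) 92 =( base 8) 134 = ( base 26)3E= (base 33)2Q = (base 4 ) 1130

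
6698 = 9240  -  2542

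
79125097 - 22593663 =56531434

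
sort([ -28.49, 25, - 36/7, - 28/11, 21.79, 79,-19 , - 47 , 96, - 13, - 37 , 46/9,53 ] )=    [ - 47, - 37,-28.49, - 19, - 13, - 36/7 , - 28/11, 46/9,  21.79, 25,53, 79, 96 ] 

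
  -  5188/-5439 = 5188/5439= 0.95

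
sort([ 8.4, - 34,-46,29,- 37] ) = [ - 46,-37,-34,8.4, 29] 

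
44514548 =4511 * 9868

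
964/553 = 964/553 = 1.74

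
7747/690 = 11 + 157/690 = 11.23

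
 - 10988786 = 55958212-66946998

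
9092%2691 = 1019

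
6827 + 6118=12945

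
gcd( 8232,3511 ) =1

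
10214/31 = 329+15/31 = 329.48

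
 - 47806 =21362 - 69168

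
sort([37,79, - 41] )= [ - 41,37, 79]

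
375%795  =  375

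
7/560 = 1/80=0.01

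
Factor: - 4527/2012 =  - 9/4 = - 2^(-2 )*3^2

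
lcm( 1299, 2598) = 2598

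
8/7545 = 8/7545 = 0.00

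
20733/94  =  220 + 53/94  =  220.56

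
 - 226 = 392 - 618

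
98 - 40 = 58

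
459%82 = 49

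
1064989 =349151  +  715838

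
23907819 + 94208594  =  118116413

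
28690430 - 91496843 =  - 62806413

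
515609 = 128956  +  386653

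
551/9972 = 551/9972= 0.06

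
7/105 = 1/15 = 0.07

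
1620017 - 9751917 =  - 8131900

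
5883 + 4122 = 10005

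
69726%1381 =676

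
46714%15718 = 15278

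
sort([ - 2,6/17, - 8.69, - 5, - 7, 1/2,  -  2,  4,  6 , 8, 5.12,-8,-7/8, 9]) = [  -  8.69, - 8, - 7, - 5, -2, - 2  , - 7/8 , 6/17,1/2, 4,5.12,6, 8,9 ] 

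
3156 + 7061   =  10217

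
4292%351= 80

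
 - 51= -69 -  - 18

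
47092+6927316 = 6974408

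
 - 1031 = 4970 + -6001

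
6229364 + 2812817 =9042181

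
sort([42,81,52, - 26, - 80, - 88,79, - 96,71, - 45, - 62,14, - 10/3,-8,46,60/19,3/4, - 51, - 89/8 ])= [  -  96, - 88,-80, - 62, - 51, - 45, -26, - 89/8, - 8, -10/3, 3/4,60/19,14,  42,46 , 52,71, 79,81 ]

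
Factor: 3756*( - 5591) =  - 20999796 = -2^2 * 3^1*313^1 * 5591^1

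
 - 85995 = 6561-92556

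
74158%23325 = 4183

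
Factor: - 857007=  -  3^3 *31741^1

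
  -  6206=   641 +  -6847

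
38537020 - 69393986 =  - 30856966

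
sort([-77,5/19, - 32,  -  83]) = [ - 83,-77,  -  32 , 5/19 ] 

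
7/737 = 7/737 = 0.01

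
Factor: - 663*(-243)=161109 =3^6  *  13^1*17^1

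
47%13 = 8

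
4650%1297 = 759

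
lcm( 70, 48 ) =1680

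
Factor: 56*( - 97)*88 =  - 478016 = - 2^6*7^1*11^1*97^1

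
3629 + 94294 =97923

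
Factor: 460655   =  5^1*13^1*19^1*373^1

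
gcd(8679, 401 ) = 1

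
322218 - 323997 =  - 1779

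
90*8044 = 723960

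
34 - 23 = 11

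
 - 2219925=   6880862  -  9100787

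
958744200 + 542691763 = 1501435963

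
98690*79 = 7796510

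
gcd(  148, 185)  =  37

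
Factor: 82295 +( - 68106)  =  14189 = 7^1*2027^1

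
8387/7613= 1+774/7613 = 1.10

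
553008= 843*656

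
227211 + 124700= 351911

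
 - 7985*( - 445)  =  3553325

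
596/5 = 119 + 1/5 = 119.20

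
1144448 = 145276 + 999172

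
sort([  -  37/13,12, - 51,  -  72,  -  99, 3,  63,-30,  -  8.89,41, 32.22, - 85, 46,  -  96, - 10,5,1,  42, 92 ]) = [ - 99, - 96,-85 , - 72, - 51,  -  30,  -  10 ,-8.89 , - 37/13,1, 3,5, 12,32.22,41, 42, 46,63,92]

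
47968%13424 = 7696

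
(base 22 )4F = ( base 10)103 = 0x67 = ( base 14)75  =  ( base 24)47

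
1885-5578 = -3693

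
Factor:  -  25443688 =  - 2^3*79^1*127^1*317^1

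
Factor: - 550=  -  2^1*5^2 * 11^1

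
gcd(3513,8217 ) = 3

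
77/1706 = 77/1706 = 0.05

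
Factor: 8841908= 2^2*2210477^1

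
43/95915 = 43/95915 = 0.00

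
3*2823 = 8469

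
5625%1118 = 35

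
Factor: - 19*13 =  - 13^1*19^1  =  - 247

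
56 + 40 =96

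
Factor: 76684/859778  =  2^1 * 19^1*1009^1*429889^( - 1)  =  38342/429889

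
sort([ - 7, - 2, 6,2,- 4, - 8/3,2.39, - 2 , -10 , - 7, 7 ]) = [ - 10,-7,-7, - 4, - 8/3,- 2,- 2,2,  2.39,6, 7]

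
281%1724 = 281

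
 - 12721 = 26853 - 39574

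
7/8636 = 7/8636 =0.00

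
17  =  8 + 9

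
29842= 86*347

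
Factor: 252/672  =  3/8 = 2^( -3)*3^1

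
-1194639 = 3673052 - 4867691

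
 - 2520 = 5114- 7634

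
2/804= 1/402 = 0.00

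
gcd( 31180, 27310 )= 10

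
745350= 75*9938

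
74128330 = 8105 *9146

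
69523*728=50612744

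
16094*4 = 64376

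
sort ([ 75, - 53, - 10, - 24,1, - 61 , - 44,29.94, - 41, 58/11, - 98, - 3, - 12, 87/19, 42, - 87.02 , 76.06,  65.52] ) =[ - 98, - 87.02,  -  61, - 53, - 44, -41, - 24, - 12, - 10, - 3,1,  87/19,58/11, 29.94,  42, 65.52, 75,76.06]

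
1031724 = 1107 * 932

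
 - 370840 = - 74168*5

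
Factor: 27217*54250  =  2^1*5^3*7^1*17^1 * 31^1 * 1601^1 = 1476522250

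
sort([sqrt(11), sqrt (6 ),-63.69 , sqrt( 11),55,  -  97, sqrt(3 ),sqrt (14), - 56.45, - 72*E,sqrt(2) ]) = [-72 * E, - 97,- 63.69,-56.45, sqrt( 2 ),sqrt (3), sqrt( 6 ), sqrt(11 ), sqrt( 11),sqrt(14),  55 ]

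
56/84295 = 56/84295 = 0.00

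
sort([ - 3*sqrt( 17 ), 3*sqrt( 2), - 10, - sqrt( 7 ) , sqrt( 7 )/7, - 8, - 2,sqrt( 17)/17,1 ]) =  [ - 3*sqrt( 17 ), - 10, - 8, - sqrt( 7) ,  -  2,sqrt( 17 ) /17,sqrt ( 7)/7, 1, 3*sqrt( 2)] 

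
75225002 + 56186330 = 131411332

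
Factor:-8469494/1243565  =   - 2^1 * 5^ ( - 1 )*11^1*31^ ( -1) * 47^1*71^( - 1 )*113^( - 1)*8191^1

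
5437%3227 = 2210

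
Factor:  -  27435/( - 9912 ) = 155/56 = 2^( - 3)*5^1*7^( - 1) * 31^1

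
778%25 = 3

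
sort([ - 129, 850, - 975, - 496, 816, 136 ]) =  [ - 975, - 496, - 129, 136 , 816, 850]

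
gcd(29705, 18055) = 5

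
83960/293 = 286 + 162/293 = 286.55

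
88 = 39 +49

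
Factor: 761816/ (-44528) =-2^(-1 )*23^(  -  1)*787^1 = - 787/46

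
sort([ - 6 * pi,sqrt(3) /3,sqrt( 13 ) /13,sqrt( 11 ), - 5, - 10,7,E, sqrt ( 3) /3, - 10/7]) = [ - 6*pi,  -  10, - 5 , - 10/7,sqrt(13) /13, sqrt (3 ) /3, sqrt( 3) /3,E,sqrt( 11 ),7 ] 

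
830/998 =415/499 = 0.83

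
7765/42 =184+37/42 = 184.88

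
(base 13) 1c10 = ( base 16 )108E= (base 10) 4238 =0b1000010001110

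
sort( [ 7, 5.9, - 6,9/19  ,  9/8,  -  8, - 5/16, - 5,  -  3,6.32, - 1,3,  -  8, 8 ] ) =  [-8, - 8, - 6,  -  5,-3,  -  1, - 5/16,  9/19,9/8, 3, 5.9,6.32,7,  8 ]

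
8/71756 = 2/17939 = 0.00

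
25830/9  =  2870 = 2870.00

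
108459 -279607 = -171148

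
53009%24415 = 4179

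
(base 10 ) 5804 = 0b1011010101100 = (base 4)1122230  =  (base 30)6de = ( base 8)13254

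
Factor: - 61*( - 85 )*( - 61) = -316285 = - 5^1*17^1*61^2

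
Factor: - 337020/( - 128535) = 548/209  =  2^2*11^ ( -1 ) * 19^( - 1)*137^1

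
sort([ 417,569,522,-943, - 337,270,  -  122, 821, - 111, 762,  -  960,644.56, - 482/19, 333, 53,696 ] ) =[ - 960, - 943, - 337 , - 122, - 111, - 482/19,53,270,333, 417 , 522, 569,644.56, 696, 762, 821]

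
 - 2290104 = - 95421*24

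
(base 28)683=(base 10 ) 4931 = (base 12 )2A2B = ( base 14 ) 1b23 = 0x1343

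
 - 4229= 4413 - 8642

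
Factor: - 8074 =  - 2^1*11^1  *367^1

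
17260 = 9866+7394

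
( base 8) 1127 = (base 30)JT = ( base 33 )I5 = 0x257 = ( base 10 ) 599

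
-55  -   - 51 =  - 4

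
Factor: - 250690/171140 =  - 583/398  =  - 2^( - 1 )*11^1 *53^1*199^( - 1)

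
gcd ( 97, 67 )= 1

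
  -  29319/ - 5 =5863 + 4/5 = 5863.80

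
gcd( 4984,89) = 89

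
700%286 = 128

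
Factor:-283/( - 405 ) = 3^ (  -  4)*5^( - 1)*283^1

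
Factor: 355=5^1*71^1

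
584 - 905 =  - 321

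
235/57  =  4 + 7/57  =  4.12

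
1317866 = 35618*37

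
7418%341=257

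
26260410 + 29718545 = 55978955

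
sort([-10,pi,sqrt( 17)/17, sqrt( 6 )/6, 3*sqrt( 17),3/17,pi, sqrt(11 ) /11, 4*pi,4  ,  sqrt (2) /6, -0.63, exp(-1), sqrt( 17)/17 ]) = [- 10, - 0.63, 3/17, sqrt ( 2) /6, sqrt(17)/17, sqrt(17)/17,sqrt (11 )/11,exp( - 1),sqrt( 6) /6, pi,pi,4, 3 * sqrt( 17 ),4*pi]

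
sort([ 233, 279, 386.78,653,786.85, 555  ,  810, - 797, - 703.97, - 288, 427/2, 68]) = [ - 797,  -  703.97, - 288,68,427/2,  233,279, 386.78, 555, 653,786.85, 810 ]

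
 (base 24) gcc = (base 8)22454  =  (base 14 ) 367A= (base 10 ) 9516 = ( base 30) AH6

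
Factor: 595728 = 2^4*3^3*7^1  *197^1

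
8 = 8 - 0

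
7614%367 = 274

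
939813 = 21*44753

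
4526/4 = 2263/2 = 1131.50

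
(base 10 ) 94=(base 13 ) 73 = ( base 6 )234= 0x5E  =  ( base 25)3j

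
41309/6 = 6884 + 5/6 = 6884.83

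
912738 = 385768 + 526970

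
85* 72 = 6120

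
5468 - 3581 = 1887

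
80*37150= 2972000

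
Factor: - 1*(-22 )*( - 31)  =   - 2^1*11^1*31^1  =  - 682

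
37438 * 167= 6252146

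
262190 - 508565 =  - 246375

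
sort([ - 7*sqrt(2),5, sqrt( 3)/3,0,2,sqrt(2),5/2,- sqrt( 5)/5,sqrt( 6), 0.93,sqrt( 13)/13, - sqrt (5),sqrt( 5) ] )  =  [ - 7*sqrt( 2), - sqrt(5 ), - sqrt( 5)/5, 0,sqrt(13 )/13, sqrt(3 ) /3,0.93,sqrt(2 ),2,sqrt(5 ), sqrt( 6 ),5/2, 5 ] 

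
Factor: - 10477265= -5^1*19^1*29^1 * 3803^1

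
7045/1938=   3 + 1231/1938 = 3.64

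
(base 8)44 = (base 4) 210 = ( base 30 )16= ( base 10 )36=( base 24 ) 1C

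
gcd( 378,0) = 378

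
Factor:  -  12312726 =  - 2^1*3^1*17^1*120713^1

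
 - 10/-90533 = 10/90533 =0.00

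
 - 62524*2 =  - 125048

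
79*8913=704127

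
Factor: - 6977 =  - 6977^1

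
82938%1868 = 746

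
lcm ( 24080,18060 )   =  72240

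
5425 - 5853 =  - 428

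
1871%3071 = 1871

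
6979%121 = 82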